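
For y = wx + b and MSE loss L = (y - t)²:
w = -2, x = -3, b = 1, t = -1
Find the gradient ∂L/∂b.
∂L/∂b = 16

y = wx + b = (-2)(-3) + 1 = 7
∂L/∂y = 2(y - t) = 2(7 - -1) = 16
∂y/∂b = 1
∂L/∂b = ∂L/∂y · ∂y/∂b = 16 × 1 = 16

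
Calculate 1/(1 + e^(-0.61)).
0.6479

sigmoid(0.61) = 1/(1 + e^(-0.61)) = 1/(1 + 0.5434) = 0.6479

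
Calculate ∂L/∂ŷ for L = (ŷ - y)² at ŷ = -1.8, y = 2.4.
∂L/∂ŷ = -8.4

∂L/∂ŷ = 2(ŷ - y) = 2(-1.8 - 2.4) = 2(-4.2) = -8.4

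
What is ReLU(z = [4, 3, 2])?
h = [4, 3, 2]

ReLU applied element-wise: max(0,4)=4, max(0,3)=3, max(0,2)=2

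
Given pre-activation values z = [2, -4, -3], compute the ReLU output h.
h = [2, 0, 0]

ReLU applied element-wise: max(0,2)=2, max(0,-4)=0, max(0,-3)=0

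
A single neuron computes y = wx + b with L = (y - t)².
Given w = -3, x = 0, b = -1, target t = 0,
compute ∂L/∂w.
∂L/∂w = 0

y = wx + b = (-3)(0) + -1 = -1
∂L/∂y = 2(y - t) = 2(-1 - 0) = -2
∂y/∂w = x = 0
∂L/∂w = ∂L/∂y · ∂y/∂w = -2 × 0 = 0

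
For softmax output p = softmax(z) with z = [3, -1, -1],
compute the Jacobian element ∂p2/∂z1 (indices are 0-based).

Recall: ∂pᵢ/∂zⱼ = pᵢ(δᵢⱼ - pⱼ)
∂p2/∂z1 = -0.0003122

p = softmax(z) = [0.9647, 0.01767, 0.01767]
p2 = 0.01767, p1 = 0.01767

∂p2/∂z1 = -p2 × p1 = -0.01767 × 0.01767 = -0.0003122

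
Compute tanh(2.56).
0.9881

tanh(2.56) = (e^(2.56) - e^(-2.56))/(e^(2.56) + e^(-2.56)) = 0.9881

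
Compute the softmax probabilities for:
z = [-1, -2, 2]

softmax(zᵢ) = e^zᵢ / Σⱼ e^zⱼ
p = [0.0466, 0.0171, 0.9362]

exp(z) = [0.3679, 0.1353, 7.389]
Sum = 7.892
p = [0.0466, 0.0171, 0.9362]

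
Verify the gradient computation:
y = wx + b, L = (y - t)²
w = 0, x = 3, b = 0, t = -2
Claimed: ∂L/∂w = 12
Correct

y = (0)(3) + 0 = 0
∂L/∂y = 2(y - t) = 2(0 - -2) = 4
∂y/∂w = x = 3
∂L/∂w = 4 × 3 = 12

Claimed value: 12
Correct: The correct gradient is 12.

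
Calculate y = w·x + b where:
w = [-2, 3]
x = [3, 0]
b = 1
y = -5

y = (-2)(3) + (3)(0) + 1 = -5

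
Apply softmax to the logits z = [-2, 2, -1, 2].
p = [0.0089, 0.4835, 0.0241, 0.4835]

exp(z) = [0.1353, 7.389, 0.3679, 7.389]
Sum = 15.28
p = [0.0089, 0.4835, 0.0241, 0.4835]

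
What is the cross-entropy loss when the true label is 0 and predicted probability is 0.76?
L = 1.427

L = -0·log(0.76) - 1·log(0.24) = -log(0.24) = 1.427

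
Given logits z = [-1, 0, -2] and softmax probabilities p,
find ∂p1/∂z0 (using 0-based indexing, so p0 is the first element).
∂p1/∂z0 = -0.1628

p = softmax(z) = [0.2447, 0.6652, 0.09003]
p1 = 0.6652, p0 = 0.2447

∂p1/∂z0 = -p1 × p0 = -0.6652 × 0.2447 = -0.1628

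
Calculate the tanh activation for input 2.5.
0.9866

tanh(2.5) = (e^(2.5) - e^(-2.5))/(e^(2.5) + e^(-2.5)) = 0.9866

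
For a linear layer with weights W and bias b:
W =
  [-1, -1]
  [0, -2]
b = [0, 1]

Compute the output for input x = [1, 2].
y = [-3, -3]

Wx = [-1×1 + -1×2, 0×1 + -2×2]
   = [-3, -4]
y = Wx + b = [-3 + 0, -4 + 1] = [-3, -3]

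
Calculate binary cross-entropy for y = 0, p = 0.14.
L = 0.1508

L = -0·log(0.14) - 1·log(0.86) = -log(0.86) = 0.1508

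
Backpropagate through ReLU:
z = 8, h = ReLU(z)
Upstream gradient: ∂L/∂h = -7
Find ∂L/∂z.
∂L/∂z = -7

h = ReLU(8) = 8
Since z > 0: ∂h/∂z = 1
∂L/∂z = ∂L/∂h · ∂h/∂z = -7 × 1 = -7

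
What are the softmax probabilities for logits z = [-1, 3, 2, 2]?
p = [0.0104, 0.5701, 0.2097, 0.2097]

exp(z) = [0.3679, 20.09, 7.389, 7.389]
Sum = 35.23
p = [0.0104, 0.5701, 0.2097, 0.2097]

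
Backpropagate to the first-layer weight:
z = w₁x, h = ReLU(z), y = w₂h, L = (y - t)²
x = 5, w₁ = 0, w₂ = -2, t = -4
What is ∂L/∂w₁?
∂L/∂w₁ = 0

Forward pass:
z = w₁x = 0×5 = 0
h = ReLU(0) = 0
y = w₂h = -2×0 = 0

Backward pass:
∂L/∂y = 2(y - t) = 2(0 - -4) = 8
∂y/∂h = w₂ = -2
∂h/∂z = 0 (ReLU derivative)
∂z/∂w₁ = x = 5

∂L/∂w₁ = 8 × -2 × 0 × 5 = 0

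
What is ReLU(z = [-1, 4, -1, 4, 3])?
h = [0, 4, 0, 4, 3]

ReLU applied element-wise: max(0,-1)=0, max(0,4)=4, max(0,-1)=0, max(0,4)=4, max(0,3)=3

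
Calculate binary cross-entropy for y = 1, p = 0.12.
L = 2.12

L = -1·log(0.12) - 0·log(0.88) = -log(0.12) = 2.12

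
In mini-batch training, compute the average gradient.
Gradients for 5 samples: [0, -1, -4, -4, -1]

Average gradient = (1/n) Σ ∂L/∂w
Average gradient = -2

Average = (1/5)(0 + -1 + -4 + -4 + -1) = -10/5 = -2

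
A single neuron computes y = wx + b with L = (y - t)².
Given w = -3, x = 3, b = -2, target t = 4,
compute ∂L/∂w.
∂L/∂w = -90

y = wx + b = (-3)(3) + -2 = -11
∂L/∂y = 2(y - t) = 2(-11 - 4) = -30
∂y/∂w = x = 3
∂L/∂w = ∂L/∂y · ∂y/∂w = -30 × 3 = -90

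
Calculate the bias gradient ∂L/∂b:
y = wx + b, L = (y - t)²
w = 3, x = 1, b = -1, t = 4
∂L/∂b = -4

y = wx + b = (3)(1) + -1 = 2
∂L/∂y = 2(y - t) = 2(2 - 4) = -4
∂y/∂b = 1
∂L/∂b = ∂L/∂y · ∂y/∂b = -4 × 1 = -4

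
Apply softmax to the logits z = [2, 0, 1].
p = [0.6652, 0.09, 0.2447]

exp(z) = [7.389, 1, 2.718]
Sum = 11.11
p = [0.6652, 0.09, 0.2447]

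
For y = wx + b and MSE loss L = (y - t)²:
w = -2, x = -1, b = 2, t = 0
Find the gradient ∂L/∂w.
∂L/∂w = -8

y = wx + b = (-2)(-1) + 2 = 4
∂L/∂y = 2(y - t) = 2(4 - 0) = 8
∂y/∂w = x = -1
∂L/∂w = ∂L/∂y · ∂y/∂w = 8 × -1 = -8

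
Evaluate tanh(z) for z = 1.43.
0.8917

tanh(1.43) = (e^(1.43) - e^(-1.43))/(e^(1.43) + e^(-1.43)) = 0.8917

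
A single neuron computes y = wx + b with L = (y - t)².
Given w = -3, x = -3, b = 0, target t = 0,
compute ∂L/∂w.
∂L/∂w = -54

y = wx + b = (-3)(-3) + 0 = 9
∂L/∂y = 2(y - t) = 2(9 - 0) = 18
∂y/∂w = x = -3
∂L/∂w = ∂L/∂y · ∂y/∂w = 18 × -3 = -54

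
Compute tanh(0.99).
0.7574

tanh(0.99) = (e^(0.99) - e^(-0.99))/(e^(0.99) + e^(-0.99)) = 0.7574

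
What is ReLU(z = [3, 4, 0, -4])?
h = [3, 4, 0, 0]

ReLU applied element-wise: max(0,3)=3, max(0,4)=4, max(0,0)=0, max(0,-4)=0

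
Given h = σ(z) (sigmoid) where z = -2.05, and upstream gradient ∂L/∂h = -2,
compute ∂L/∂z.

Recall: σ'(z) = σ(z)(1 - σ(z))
∂L/∂z = -0.2021

σ(-2.05) = 0.1141
σ'(-2.05) = σ(-2.05)(1 - σ(-2.05)) = 0.1141 × 0.8859 = 0.101
∂L/∂z = ∂L/∂h · σ'(z) = -2 × 0.101 = -0.2021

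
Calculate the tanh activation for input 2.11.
0.971

tanh(2.11) = (e^(2.11) - e^(-2.11))/(e^(2.11) + e^(-2.11)) = 0.971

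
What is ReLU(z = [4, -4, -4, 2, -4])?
h = [4, 0, 0, 2, 0]

ReLU applied element-wise: max(0,4)=4, max(0,-4)=0, max(0,-4)=0, max(0,2)=2, max(0,-4)=0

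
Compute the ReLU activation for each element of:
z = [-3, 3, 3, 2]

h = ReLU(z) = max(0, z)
h = [0, 3, 3, 2]

ReLU applied element-wise: max(0,-3)=0, max(0,3)=3, max(0,3)=3, max(0,2)=2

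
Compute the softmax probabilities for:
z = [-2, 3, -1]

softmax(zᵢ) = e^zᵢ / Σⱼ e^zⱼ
p = [0.0066, 0.9756, 0.0179]

exp(z) = [0.1353, 20.09, 0.3679]
Sum = 20.59
p = [0.0066, 0.9756, 0.0179]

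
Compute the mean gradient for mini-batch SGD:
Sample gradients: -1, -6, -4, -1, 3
Average gradient = -1.8

Average = (1/5)(-1 + -6 + -4 + -1 + 3) = -9/5 = -1.8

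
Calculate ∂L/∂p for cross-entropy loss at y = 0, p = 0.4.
∂L/∂p = 1.667

∂L/∂p = -y/p + (1-y)/(1-p) = 0 + 1/0.6 = 1.667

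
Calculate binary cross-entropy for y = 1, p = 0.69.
L = 0.3711

L = -1·log(0.69) - 0·log(0.31) = -log(0.69) = 0.3711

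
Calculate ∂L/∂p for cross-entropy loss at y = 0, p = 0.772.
∂L/∂p = 4.386

∂L/∂p = -y/p + (1-y)/(1-p) = 0 + 1/0.228 = 4.386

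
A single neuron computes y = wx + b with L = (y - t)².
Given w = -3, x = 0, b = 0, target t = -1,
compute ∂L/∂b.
∂L/∂b = 2

y = wx + b = (-3)(0) + 0 = 0
∂L/∂y = 2(y - t) = 2(0 - -1) = 2
∂y/∂b = 1
∂L/∂b = ∂L/∂y · ∂y/∂b = 2 × 1 = 2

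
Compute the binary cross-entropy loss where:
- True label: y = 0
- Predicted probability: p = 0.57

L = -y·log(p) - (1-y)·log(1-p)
L = 0.844

L = -0·log(0.57) - 1·log(0.43) = -log(0.43) = 0.844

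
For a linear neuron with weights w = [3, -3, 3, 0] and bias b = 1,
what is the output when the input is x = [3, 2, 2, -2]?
y = 10

y = (3)(3) + (-3)(2) + (3)(2) + (0)(-2) + 1 = 10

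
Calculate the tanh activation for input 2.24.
0.9776

tanh(2.24) = (e^(2.24) - e^(-2.24))/(e^(2.24) + e^(-2.24)) = 0.9776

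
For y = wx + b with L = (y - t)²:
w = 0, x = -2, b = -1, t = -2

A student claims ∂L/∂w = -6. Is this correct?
Incorrect

y = (0)(-2) + -1 = -1
∂L/∂y = 2(y - t) = 2(-1 - -2) = 2
∂y/∂w = x = -2
∂L/∂w = 2 × -2 = -4

Claimed value: -6
Incorrect: The correct gradient is -4.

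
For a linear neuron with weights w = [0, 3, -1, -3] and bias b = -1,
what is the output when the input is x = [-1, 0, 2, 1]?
y = -6

y = (0)(-1) + (3)(0) + (-1)(2) + (-3)(1) + -1 = -6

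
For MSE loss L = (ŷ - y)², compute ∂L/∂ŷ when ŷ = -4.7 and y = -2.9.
∂L/∂ŷ = -3.6

∂L/∂ŷ = 2(ŷ - y) = 2(-4.7 - -2.9) = 2(-1.8) = -3.6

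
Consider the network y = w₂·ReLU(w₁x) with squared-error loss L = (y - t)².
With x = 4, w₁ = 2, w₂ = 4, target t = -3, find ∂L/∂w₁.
∂L/∂w₁ = 1120

Forward pass:
z = w₁x = 2×4 = 8
h = ReLU(8) = 8
y = w₂h = 4×8 = 32

Backward pass:
∂L/∂y = 2(y - t) = 2(32 - -3) = 70
∂y/∂h = w₂ = 4
∂h/∂z = 1 (ReLU derivative)
∂z/∂w₁ = x = 4

∂L/∂w₁ = 70 × 4 × 1 × 4 = 1120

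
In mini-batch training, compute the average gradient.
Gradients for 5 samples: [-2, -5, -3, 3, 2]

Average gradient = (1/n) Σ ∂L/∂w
Average gradient = -1

Average = (1/5)(-2 + -5 + -3 + 3 + 2) = -5/5 = -1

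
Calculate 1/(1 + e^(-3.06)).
0.9552

sigmoid(3.06) = 1/(1 + e^(-3.06)) = 1/(1 + 0.04689) = 0.9552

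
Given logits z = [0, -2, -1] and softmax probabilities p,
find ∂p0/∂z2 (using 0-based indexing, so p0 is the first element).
∂p0/∂z2 = -0.1628

p = softmax(z) = [0.6652, 0.09003, 0.2447]
p0 = 0.6652, p2 = 0.2447

∂p0/∂z2 = -p0 × p2 = -0.6652 × 0.2447 = -0.1628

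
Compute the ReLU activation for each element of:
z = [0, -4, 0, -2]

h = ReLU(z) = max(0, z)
h = [0, 0, 0, 0]

ReLU applied element-wise: max(0,0)=0, max(0,-4)=0, max(0,0)=0, max(0,-2)=0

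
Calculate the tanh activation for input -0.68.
-0.5915

tanh(-0.68) = (e^(-0.68) - e^(0.68))/(e^(-0.68) + e^(0.68)) = -0.5915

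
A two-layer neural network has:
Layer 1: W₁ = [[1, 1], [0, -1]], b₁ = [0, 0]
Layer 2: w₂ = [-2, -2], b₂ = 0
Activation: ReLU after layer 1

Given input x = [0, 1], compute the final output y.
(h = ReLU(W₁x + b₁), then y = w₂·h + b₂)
y = -2

Layer 1 pre-activation: z₁ = [1, -1]
After ReLU: h = [1, 0]
Layer 2 output: y = -2×1 + -2×0 + 0 = -2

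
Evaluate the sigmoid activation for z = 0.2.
0.5498

sigmoid(0.2) = 1/(1 + e^(-0.2)) = 1/(1 + 0.8187) = 0.5498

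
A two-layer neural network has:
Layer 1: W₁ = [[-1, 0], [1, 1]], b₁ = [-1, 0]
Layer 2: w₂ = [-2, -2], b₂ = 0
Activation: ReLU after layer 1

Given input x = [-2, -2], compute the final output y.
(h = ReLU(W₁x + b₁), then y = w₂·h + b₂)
y = -2

Layer 1 pre-activation: z₁ = [1, -4]
After ReLU: h = [1, 0]
Layer 2 output: y = -2×1 + -2×0 + 0 = -2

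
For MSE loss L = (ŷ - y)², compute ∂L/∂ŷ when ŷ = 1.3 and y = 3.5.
∂L/∂ŷ = -4.4

∂L/∂ŷ = 2(ŷ - y) = 2(1.3 - 3.5) = 2(-2.2) = -4.4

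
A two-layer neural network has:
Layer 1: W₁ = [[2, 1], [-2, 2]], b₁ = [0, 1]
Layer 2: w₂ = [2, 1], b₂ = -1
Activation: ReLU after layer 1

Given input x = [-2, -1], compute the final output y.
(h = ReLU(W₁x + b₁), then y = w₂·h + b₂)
y = 2

Layer 1 pre-activation: z₁ = [-5, 3]
After ReLU: h = [0, 3]
Layer 2 output: y = 2×0 + 1×3 + -1 = 2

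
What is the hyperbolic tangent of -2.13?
-0.9721

tanh(-2.13) = (e^(-2.13) - e^(2.13))/(e^(-2.13) + e^(2.13)) = -0.9721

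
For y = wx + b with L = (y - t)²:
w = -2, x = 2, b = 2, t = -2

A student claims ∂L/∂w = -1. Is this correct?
Incorrect

y = (-2)(2) + 2 = -2
∂L/∂y = 2(y - t) = 2(-2 - -2) = 0
∂y/∂w = x = 2
∂L/∂w = 0 × 2 = 0

Claimed value: -1
Incorrect: The correct gradient is 0.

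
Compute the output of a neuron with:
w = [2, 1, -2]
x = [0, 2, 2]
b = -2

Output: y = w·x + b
y = -4

y = (2)(0) + (1)(2) + (-2)(2) + -2 = -4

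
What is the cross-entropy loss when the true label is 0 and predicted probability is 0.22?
L = 0.2485

L = -0·log(0.22) - 1·log(0.78) = -log(0.78) = 0.2485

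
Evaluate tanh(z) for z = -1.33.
-0.8692

tanh(-1.33) = (e^(-1.33) - e^(1.33))/(e^(-1.33) + e^(1.33)) = -0.8692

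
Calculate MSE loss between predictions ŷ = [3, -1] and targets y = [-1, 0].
MSE = 8.5

MSE = (1/2)((3--1)² + (-1-0)²) = (1/2)(16 + 1) = 8.5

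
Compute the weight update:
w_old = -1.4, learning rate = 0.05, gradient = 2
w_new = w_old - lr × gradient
w_new = -1.5

w_new = w - η·∂L/∂w = -1.4 - 0.05×(2) = -1.4 - (0.1) = -1.5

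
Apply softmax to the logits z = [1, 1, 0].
p = [0.4223, 0.4223, 0.1554]

exp(z) = [2.718, 2.718, 1]
Sum = 6.437
p = [0.4223, 0.4223, 0.1554]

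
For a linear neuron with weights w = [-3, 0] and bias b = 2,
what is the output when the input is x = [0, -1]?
y = 2

y = (-3)(0) + (0)(-1) + 2 = 2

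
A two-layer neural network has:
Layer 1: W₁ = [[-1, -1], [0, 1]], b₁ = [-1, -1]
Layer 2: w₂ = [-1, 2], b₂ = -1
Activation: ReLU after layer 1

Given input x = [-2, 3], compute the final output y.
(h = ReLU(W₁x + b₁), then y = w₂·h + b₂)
y = 3

Layer 1 pre-activation: z₁ = [-2, 2]
After ReLU: h = [0, 2]
Layer 2 output: y = -1×0 + 2×2 + -1 = 3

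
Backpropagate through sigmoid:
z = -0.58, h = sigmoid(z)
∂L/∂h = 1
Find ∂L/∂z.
∂L/∂z = 0.2301

σ(-0.58) = 0.3589
σ'(-0.58) = σ(-0.58)(1 - σ(-0.58)) = 0.3589 × 0.6411 = 0.2301
∂L/∂z = ∂L/∂h · σ'(z) = 1 × 0.2301 = 0.2301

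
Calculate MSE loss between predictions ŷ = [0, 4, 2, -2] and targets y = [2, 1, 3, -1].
MSE = 3.75

MSE = (1/4)((0-2)² + (4-1)² + (2-3)² + (-2--1)²) = (1/4)(4 + 9 + 1 + 1) = 3.75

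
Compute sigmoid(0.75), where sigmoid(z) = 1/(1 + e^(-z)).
0.6792

sigmoid(0.75) = 1/(1 + e^(-0.75)) = 1/(1 + 0.4724) = 0.6792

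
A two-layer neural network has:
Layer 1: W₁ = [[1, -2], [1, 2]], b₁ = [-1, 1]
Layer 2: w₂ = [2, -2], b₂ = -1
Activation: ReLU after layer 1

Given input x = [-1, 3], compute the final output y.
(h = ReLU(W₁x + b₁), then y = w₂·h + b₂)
y = -13

Layer 1 pre-activation: z₁ = [-8, 6]
After ReLU: h = [0, 6]
Layer 2 output: y = 2×0 + -2×6 + -1 = -13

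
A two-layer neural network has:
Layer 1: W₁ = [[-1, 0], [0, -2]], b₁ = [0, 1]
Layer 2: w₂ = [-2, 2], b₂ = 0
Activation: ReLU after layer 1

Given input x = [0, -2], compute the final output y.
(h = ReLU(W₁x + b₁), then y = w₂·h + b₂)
y = 10

Layer 1 pre-activation: z₁ = [0, 5]
After ReLU: h = [0, 5]
Layer 2 output: y = -2×0 + 2×5 + 0 = 10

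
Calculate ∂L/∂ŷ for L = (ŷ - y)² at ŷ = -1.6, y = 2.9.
∂L/∂ŷ = -9.0

∂L/∂ŷ = 2(ŷ - y) = 2(-1.6 - 2.9) = 2(-4.5) = -9.0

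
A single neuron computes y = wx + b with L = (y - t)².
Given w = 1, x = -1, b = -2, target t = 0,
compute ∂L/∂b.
∂L/∂b = -6

y = wx + b = (1)(-1) + -2 = -3
∂L/∂y = 2(y - t) = 2(-3 - 0) = -6
∂y/∂b = 1
∂L/∂b = ∂L/∂y · ∂y/∂b = -6 × 1 = -6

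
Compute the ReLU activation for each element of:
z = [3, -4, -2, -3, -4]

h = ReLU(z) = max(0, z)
h = [3, 0, 0, 0, 0]

ReLU applied element-wise: max(0,3)=3, max(0,-4)=0, max(0,-2)=0, max(0,-3)=0, max(0,-4)=0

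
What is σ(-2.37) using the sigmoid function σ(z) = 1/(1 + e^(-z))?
0.08549

sigmoid(-2.37) = 1/(1 + e^(2.37)) = 1/(1 + 10.7) = 0.08549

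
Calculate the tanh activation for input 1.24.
0.8455

tanh(1.24) = (e^(1.24) - e^(-1.24))/(e^(1.24) + e^(-1.24)) = 0.8455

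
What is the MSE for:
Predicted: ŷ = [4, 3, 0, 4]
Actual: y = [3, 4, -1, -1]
MSE = 7

MSE = (1/4)((4-3)² + (3-4)² + (0--1)² + (4--1)²) = (1/4)(1 + 1 + 1 + 25) = 7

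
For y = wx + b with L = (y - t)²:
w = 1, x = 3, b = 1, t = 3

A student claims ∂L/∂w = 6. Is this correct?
Correct

y = (1)(3) + 1 = 4
∂L/∂y = 2(y - t) = 2(4 - 3) = 2
∂y/∂w = x = 3
∂L/∂w = 2 × 3 = 6

Claimed value: 6
Correct: The correct gradient is 6.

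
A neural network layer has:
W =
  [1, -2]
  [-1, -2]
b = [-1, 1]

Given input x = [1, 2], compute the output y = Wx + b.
y = [-4, -4]

Wx = [1×1 + -2×2, -1×1 + -2×2]
   = [-3, -5]
y = Wx + b = [-3 + -1, -5 + 1] = [-4, -4]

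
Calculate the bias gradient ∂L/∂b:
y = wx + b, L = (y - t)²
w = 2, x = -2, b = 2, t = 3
∂L/∂b = -10

y = wx + b = (2)(-2) + 2 = -2
∂L/∂y = 2(y - t) = 2(-2 - 3) = -10
∂y/∂b = 1
∂L/∂b = ∂L/∂y · ∂y/∂b = -10 × 1 = -10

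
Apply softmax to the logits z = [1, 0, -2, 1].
p = [0.4136, 0.1522, 0.0206, 0.4136]

exp(z) = [2.718, 1, 0.1353, 2.718]
Sum = 6.572
p = [0.4136, 0.1522, 0.0206, 0.4136]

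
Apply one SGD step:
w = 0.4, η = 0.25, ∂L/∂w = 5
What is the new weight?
w_new = -0.85

w_new = w - η·∂L/∂w = 0.4 - 0.25×(5) = 0.4 - (1.25) = -0.85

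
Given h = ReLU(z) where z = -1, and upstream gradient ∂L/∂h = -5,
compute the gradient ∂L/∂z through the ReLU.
∂L/∂z = 0

h = ReLU(-1) = 0
Since z < 0: ∂h/∂z = 0
∂L/∂z = ∂L/∂h · ∂h/∂z = -5 × 0 = 0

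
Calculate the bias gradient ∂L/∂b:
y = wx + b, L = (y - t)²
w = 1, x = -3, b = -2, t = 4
∂L/∂b = -18

y = wx + b = (1)(-3) + -2 = -5
∂L/∂y = 2(y - t) = 2(-5 - 4) = -18
∂y/∂b = 1
∂L/∂b = ∂L/∂y · ∂y/∂b = -18 × 1 = -18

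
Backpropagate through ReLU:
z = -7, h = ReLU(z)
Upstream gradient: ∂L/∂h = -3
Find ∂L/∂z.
∂L/∂z = 0

h = ReLU(-7) = 0
Since z < 0: ∂h/∂z = 0
∂L/∂z = ∂L/∂h · ∂h/∂z = -3 × 0 = 0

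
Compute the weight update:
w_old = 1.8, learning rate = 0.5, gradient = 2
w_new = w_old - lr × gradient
w_new = 0.8

w_new = w - η·∂L/∂w = 1.8 - 0.5×(2) = 1.8 - (1) = 0.8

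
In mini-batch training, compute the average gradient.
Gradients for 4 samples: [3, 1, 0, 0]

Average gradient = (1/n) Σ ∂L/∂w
Average gradient = 1

Average = (1/4)(3 + 1 + 0 + 0) = 4/4 = 1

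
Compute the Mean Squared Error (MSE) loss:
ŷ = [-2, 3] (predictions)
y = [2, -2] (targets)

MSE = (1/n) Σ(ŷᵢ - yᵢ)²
MSE = 20.5

MSE = (1/2)((-2-2)² + (3--2)²) = (1/2)(16 + 25) = 20.5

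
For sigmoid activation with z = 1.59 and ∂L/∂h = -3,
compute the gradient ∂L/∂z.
∂L/∂z = -0.4221

σ(1.59) = 0.8306
σ'(1.59) = σ(1.59)(1 - σ(1.59)) = 0.8306 × 0.1694 = 0.1407
∂L/∂z = ∂L/∂h · σ'(z) = -3 × 0.1407 = -0.4221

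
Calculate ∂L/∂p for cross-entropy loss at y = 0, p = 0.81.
∂L/∂p = 5.263

∂L/∂p = -y/p + (1-y)/(1-p) = 0 + 1/0.19 = 5.263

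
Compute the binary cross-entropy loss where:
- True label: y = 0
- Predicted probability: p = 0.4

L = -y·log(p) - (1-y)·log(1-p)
L = 0.5108

L = -0·log(0.4) - 1·log(0.6) = -log(0.6) = 0.5108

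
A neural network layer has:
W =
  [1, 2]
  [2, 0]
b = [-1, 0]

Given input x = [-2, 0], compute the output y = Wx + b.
y = [-3, -4]

Wx = [1×-2 + 2×0, 2×-2 + 0×0]
   = [-2, -4]
y = Wx + b = [-2 + -1, -4 + 0] = [-3, -4]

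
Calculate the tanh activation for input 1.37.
0.8787

tanh(1.37) = (e^(1.37) - e^(-1.37))/(e^(1.37) + e^(-1.37)) = 0.8787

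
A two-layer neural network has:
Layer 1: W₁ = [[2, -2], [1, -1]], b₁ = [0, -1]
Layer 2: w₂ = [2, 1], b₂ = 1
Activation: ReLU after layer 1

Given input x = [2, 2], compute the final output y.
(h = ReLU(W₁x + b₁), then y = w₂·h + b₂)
y = 1

Layer 1 pre-activation: z₁ = [0, -1]
After ReLU: h = [0, 0]
Layer 2 output: y = 2×0 + 1×0 + 1 = 1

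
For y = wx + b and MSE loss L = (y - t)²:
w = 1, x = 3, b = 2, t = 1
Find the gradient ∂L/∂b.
∂L/∂b = 8

y = wx + b = (1)(3) + 2 = 5
∂L/∂y = 2(y - t) = 2(5 - 1) = 8
∂y/∂b = 1
∂L/∂b = ∂L/∂y · ∂y/∂b = 8 × 1 = 8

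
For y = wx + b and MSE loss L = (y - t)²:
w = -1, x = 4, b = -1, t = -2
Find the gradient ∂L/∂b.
∂L/∂b = -6

y = wx + b = (-1)(4) + -1 = -5
∂L/∂y = 2(y - t) = 2(-5 - -2) = -6
∂y/∂b = 1
∂L/∂b = ∂L/∂y · ∂y/∂b = -6 × 1 = -6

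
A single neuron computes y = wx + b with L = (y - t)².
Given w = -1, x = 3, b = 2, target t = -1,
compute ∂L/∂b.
∂L/∂b = 0

y = wx + b = (-1)(3) + 2 = -1
∂L/∂y = 2(y - t) = 2(-1 - -1) = 0
∂y/∂b = 1
∂L/∂b = ∂L/∂y · ∂y/∂b = 0 × 1 = 0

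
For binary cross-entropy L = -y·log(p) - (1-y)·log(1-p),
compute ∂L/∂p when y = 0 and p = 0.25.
∂L/∂p = 1.333

∂L/∂p = -y/p + (1-y)/(1-p) = 0 + 1/0.75 = 1.333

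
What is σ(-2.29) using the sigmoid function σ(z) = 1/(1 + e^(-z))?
0.09195

sigmoid(-2.29) = 1/(1 + e^(2.29)) = 1/(1 + 9.875) = 0.09195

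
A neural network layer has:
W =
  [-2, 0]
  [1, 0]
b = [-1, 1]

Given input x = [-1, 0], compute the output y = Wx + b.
y = [1, 0]

Wx = [-2×-1 + 0×0, 1×-1 + 0×0]
   = [2, -1]
y = Wx + b = [2 + -1, -1 + 1] = [1, 0]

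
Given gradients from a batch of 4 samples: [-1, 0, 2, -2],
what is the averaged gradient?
Average gradient = -0.25

Average = (1/4)(-1 + 0 + 2 + -2) = -1/4 = -0.25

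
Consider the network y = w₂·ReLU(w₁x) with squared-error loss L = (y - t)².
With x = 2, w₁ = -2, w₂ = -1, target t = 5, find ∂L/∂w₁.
∂L/∂w₁ = 0

Forward pass:
z = w₁x = -2×2 = -4
h = ReLU(-4) = 0
y = w₂h = -1×0 = 0

Backward pass:
∂L/∂y = 2(y - t) = 2(0 - 5) = -10
∂y/∂h = w₂ = -1
∂h/∂z = 0 (ReLU derivative)
∂z/∂w₁ = x = 2

∂L/∂w₁ = -10 × -1 × 0 × 2 = 0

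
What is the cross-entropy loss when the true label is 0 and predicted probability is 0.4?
L = 0.5108

L = -0·log(0.4) - 1·log(0.6) = -log(0.6) = 0.5108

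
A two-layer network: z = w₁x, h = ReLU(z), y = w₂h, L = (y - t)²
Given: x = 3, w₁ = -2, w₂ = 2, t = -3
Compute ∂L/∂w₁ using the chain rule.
∂L/∂w₁ = 0

Forward pass:
z = w₁x = -2×3 = -6
h = ReLU(-6) = 0
y = w₂h = 2×0 = 0

Backward pass:
∂L/∂y = 2(y - t) = 2(0 - -3) = 6
∂y/∂h = w₂ = 2
∂h/∂z = 0 (ReLU derivative)
∂z/∂w₁ = x = 3

∂L/∂w₁ = 6 × 2 × 0 × 3 = 0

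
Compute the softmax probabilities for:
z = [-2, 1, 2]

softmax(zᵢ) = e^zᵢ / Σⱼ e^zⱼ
p = [0.0132, 0.2654, 0.7214]

exp(z) = [0.1353, 2.718, 7.389]
Sum = 10.24
p = [0.0132, 0.2654, 0.7214]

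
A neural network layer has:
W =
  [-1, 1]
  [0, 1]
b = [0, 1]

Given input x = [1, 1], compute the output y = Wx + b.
y = [0, 2]

Wx = [-1×1 + 1×1, 0×1 + 1×1]
   = [0, 1]
y = Wx + b = [0 + 0, 1 + 1] = [0, 2]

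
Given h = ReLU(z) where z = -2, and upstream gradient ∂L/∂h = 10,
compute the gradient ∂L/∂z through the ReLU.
∂L/∂z = 0

h = ReLU(-2) = 0
Since z < 0: ∂h/∂z = 0
∂L/∂z = ∂L/∂h · ∂h/∂z = 10 × 0 = 0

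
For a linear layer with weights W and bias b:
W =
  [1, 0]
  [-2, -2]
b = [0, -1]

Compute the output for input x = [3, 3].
y = [3, -13]

Wx = [1×3 + 0×3, -2×3 + -2×3]
   = [3, -12]
y = Wx + b = [3 + 0, -12 + -1] = [3, -13]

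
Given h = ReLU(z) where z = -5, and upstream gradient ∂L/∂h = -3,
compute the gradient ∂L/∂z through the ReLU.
∂L/∂z = 0

h = ReLU(-5) = 0
Since z < 0: ∂h/∂z = 0
∂L/∂z = ∂L/∂h · ∂h/∂z = -3 × 0 = 0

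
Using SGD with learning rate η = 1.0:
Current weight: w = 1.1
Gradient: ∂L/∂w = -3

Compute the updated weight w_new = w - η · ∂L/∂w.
w_new = 4.1

w_new = w - η·∂L/∂w = 1.1 - 1.0×(-3) = 1.1 - (-3) = 4.1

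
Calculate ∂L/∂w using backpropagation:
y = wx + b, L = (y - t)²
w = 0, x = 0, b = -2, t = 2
∂L/∂w = 0

y = wx + b = (0)(0) + -2 = -2
∂L/∂y = 2(y - t) = 2(-2 - 2) = -8
∂y/∂w = x = 0
∂L/∂w = ∂L/∂y · ∂y/∂w = -8 × 0 = 0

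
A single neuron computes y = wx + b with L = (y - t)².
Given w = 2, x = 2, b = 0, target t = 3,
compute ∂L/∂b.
∂L/∂b = 2

y = wx + b = (2)(2) + 0 = 4
∂L/∂y = 2(y - t) = 2(4 - 3) = 2
∂y/∂b = 1
∂L/∂b = ∂L/∂y · ∂y/∂b = 2 × 1 = 2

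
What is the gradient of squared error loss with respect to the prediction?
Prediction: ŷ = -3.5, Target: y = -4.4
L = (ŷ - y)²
∂L/∂ŷ = 1.8

∂L/∂ŷ = 2(ŷ - y) = 2(-3.5 - -4.4) = 2(0.9) = 1.8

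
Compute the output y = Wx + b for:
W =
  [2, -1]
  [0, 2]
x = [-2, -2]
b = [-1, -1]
y = [-3, -5]

Wx = [2×-2 + -1×-2, 0×-2 + 2×-2]
   = [-2, -4]
y = Wx + b = [-2 + -1, -4 + -1] = [-3, -5]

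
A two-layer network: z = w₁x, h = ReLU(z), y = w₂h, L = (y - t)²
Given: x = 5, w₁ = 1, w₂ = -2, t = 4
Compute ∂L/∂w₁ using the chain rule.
∂L/∂w₁ = 280

Forward pass:
z = w₁x = 1×5 = 5
h = ReLU(5) = 5
y = w₂h = -2×5 = -10

Backward pass:
∂L/∂y = 2(y - t) = 2(-10 - 4) = -28
∂y/∂h = w₂ = -2
∂h/∂z = 1 (ReLU derivative)
∂z/∂w₁ = x = 5

∂L/∂w₁ = -28 × -2 × 1 × 5 = 280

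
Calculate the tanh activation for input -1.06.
-0.7857

tanh(-1.06) = (e^(-1.06) - e^(1.06))/(e^(-1.06) + e^(1.06)) = -0.7857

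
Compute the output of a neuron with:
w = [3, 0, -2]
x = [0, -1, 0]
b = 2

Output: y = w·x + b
y = 2

y = (3)(0) + (0)(-1) + (-2)(0) + 2 = 2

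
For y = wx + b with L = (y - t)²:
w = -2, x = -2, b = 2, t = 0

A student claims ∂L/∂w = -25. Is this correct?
Incorrect

y = (-2)(-2) + 2 = 6
∂L/∂y = 2(y - t) = 2(6 - 0) = 12
∂y/∂w = x = -2
∂L/∂w = 12 × -2 = -24

Claimed value: -25
Incorrect: The correct gradient is -24.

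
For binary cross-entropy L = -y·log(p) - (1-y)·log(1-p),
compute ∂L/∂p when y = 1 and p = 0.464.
∂L/∂p = -2.155

∂L/∂p = -y/p + (1-y)/(1-p) = -1/0.464 + 0 = -2.155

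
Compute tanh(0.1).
0.09967

tanh(0.1) = (e^(0.1) - e^(-0.1))/(e^(0.1) + e^(-0.1)) = 0.09967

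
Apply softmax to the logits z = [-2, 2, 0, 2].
p = [0.0085, 0.4643, 0.0628, 0.4643]

exp(z) = [0.1353, 7.389, 1, 7.389]
Sum = 15.91
p = [0.0085, 0.4643, 0.0628, 0.4643]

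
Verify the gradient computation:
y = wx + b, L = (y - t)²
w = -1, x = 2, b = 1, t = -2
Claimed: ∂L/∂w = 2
Incorrect

y = (-1)(2) + 1 = -1
∂L/∂y = 2(y - t) = 2(-1 - -2) = 2
∂y/∂w = x = 2
∂L/∂w = 2 × 2 = 4

Claimed value: 2
Incorrect: The correct gradient is 4.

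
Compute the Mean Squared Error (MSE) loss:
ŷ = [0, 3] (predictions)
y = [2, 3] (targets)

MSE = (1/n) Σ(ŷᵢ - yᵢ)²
MSE = 2

MSE = (1/2)((0-2)² + (3-3)²) = (1/2)(4 + 0) = 2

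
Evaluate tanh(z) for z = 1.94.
0.9595

tanh(1.94) = (e^(1.94) - e^(-1.94))/(e^(1.94) + e^(-1.94)) = 0.9595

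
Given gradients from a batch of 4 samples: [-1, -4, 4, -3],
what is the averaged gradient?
Average gradient = -1

Average = (1/4)(-1 + -4 + 4 + -3) = -4/4 = -1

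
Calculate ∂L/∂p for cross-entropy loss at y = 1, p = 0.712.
∂L/∂p = -1.404

∂L/∂p = -y/p + (1-y)/(1-p) = -1/0.712 + 0 = -1.404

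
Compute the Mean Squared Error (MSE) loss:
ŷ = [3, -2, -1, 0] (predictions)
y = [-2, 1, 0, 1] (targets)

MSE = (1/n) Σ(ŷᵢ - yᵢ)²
MSE = 9

MSE = (1/4)((3--2)² + (-2-1)² + (-1-0)² + (0-1)²) = (1/4)(25 + 9 + 1 + 1) = 9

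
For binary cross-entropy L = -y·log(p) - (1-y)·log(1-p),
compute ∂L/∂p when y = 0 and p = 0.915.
∂L/∂p = 11.76

∂L/∂p = -y/p + (1-y)/(1-p) = 0 + 1/0.085 = 11.76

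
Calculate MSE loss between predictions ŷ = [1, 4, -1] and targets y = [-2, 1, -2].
MSE = 6.333

MSE = (1/3)((1--2)² + (4-1)² + (-1--2)²) = (1/3)(9 + 9 + 1) = 6.333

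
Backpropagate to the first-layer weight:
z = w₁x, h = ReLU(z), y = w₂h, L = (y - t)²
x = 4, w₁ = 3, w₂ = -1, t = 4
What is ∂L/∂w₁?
∂L/∂w₁ = 128

Forward pass:
z = w₁x = 3×4 = 12
h = ReLU(12) = 12
y = w₂h = -1×12 = -12

Backward pass:
∂L/∂y = 2(y - t) = 2(-12 - 4) = -32
∂y/∂h = w₂ = -1
∂h/∂z = 1 (ReLU derivative)
∂z/∂w₁ = x = 4

∂L/∂w₁ = -32 × -1 × 1 × 4 = 128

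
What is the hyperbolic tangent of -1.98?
-0.9626

tanh(-1.98) = (e^(-1.98) - e^(1.98))/(e^(-1.98) + e^(1.98)) = -0.9626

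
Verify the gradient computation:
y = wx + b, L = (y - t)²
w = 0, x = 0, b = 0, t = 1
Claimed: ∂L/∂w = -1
Incorrect

y = (0)(0) + 0 = 0
∂L/∂y = 2(y - t) = 2(0 - 1) = -2
∂y/∂w = x = 0
∂L/∂w = -2 × 0 = 0

Claimed value: -1
Incorrect: The correct gradient is 0.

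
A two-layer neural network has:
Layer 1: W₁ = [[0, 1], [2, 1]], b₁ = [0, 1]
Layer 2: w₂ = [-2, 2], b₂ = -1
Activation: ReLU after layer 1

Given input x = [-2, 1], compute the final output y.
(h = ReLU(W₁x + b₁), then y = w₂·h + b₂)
y = -3

Layer 1 pre-activation: z₁ = [1, -2]
After ReLU: h = [1, 0]
Layer 2 output: y = -2×1 + 2×0 + -1 = -3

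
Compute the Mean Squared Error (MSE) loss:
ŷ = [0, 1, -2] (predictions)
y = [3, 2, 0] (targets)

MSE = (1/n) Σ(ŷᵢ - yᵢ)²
MSE = 4.667

MSE = (1/3)((0-3)² + (1-2)² + (-2-0)²) = (1/3)(9 + 1 + 4) = 4.667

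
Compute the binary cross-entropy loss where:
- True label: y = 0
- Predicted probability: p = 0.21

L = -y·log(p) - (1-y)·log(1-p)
L = 0.2357

L = -0·log(0.21) - 1·log(0.79) = -log(0.79) = 0.2357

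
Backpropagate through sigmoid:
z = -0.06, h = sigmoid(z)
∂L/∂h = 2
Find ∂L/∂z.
∂L/∂z = 0.4996

σ(-0.06) = 0.485
σ'(-0.06) = σ(-0.06)(1 - σ(-0.06)) = 0.485 × 0.515 = 0.2498
∂L/∂z = ∂L/∂h · σ'(z) = 2 × 0.2498 = 0.4996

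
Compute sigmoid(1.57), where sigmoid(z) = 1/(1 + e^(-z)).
0.8278

sigmoid(1.57) = 1/(1 + e^(-1.57)) = 1/(1 + 0.208) = 0.8278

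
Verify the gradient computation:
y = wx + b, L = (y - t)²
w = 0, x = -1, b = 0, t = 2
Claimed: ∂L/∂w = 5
Incorrect

y = (0)(-1) + 0 = 0
∂L/∂y = 2(y - t) = 2(0 - 2) = -4
∂y/∂w = x = -1
∂L/∂w = -4 × -1 = 4

Claimed value: 5
Incorrect: The correct gradient is 4.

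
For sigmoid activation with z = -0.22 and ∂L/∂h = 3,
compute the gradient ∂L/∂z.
∂L/∂z = 0.741

σ(-0.22) = 0.4452
σ'(-0.22) = σ(-0.22)(1 - σ(-0.22)) = 0.4452 × 0.5548 = 0.247
∂L/∂z = ∂L/∂h · σ'(z) = 3 × 0.247 = 0.741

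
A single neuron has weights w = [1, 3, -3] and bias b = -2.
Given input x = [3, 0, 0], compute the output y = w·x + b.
y = 1

y = (1)(3) + (3)(0) + (-3)(0) + -2 = 1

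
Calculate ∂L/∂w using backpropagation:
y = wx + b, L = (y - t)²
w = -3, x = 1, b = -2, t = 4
∂L/∂w = -18

y = wx + b = (-3)(1) + -2 = -5
∂L/∂y = 2(y - t) = 2(-5 - 4) = -18
∂y/∂w = x = 1
∂L/∂w = ∂L/∂y · ∂y/∂w = -18 × 1 = -18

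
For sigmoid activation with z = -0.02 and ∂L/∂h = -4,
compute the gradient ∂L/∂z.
∂L/∂z = -0.9999

σ(-0.02) = 0.495
σ'(-0.02) = σ(-0.02)(1 - σ(-0.02)) = 0.495 × 0.505 = 0.25
∂L/∂z = ∂L/∂h · σ'(z) = -4 × 0.25 = -0.9999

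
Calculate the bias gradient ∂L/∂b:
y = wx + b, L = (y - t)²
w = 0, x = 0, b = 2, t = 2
∂L/∂b = 0

y = wx + b = (0)(0) + 2 = 2
∂L/∂y = 2(y - t) = 2(2 - 2) = 0
∂y/∂b = 1
∂L/∂b = ∂L/∂y · ∂y/∂b = 0 × 1 = 0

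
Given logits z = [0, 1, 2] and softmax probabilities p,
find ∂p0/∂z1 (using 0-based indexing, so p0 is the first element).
∂p0/∂z1 = -0.02203

p = softmax(z) = [0.09003, 0.2447, 0.6652]
p0 = 0.09003, p1 = 0.2447

∂p0/∂z1 = -p0 × p1 = -0.09003 × 0.2447 = -0.02203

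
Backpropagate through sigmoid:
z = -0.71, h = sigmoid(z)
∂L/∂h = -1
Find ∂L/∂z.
∂L/∂z = -0.221

σ(-0.71) = 0.3296
σ'(-0.71) = σ(-0.71)(1 - σ(-0.71)) = 0.3296 × 0.6704 = 0.221
∂L/∂z = ∂L/∂h · σ'(z) = -1 × 0.221 = -0.221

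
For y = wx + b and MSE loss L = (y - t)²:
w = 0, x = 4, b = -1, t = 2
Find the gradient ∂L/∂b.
∂L/∂b = -6

y = wx + b = (0)(4) + -1 = -1
∂L/∂y = 2(y - t) = 2(-1 - 2) = -6
∂y/∂b = 1
∂L/∂b = ∂L/∂y · ∂y/∂b = -6 × 1 = -6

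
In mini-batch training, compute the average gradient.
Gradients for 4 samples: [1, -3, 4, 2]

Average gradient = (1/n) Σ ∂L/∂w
Average gradient = 1

Average = (1/4)(1 + -3 + 4 + 2) = 4/4 = 1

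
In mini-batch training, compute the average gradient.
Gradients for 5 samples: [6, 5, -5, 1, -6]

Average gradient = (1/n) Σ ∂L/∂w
Average gradient = 0.2

Average = (1/5)(6 + 5 + -5 + 1 + -6) = 1/5 = 0.2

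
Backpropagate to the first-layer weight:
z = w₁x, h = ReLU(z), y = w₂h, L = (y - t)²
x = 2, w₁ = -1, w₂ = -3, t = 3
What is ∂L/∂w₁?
∂L/∂w₁ = 0

Forward pass:
z = w₁x = -1×2 = -2
h = ReLU(-2) = 0
y = w₂h = -3×0 = 0

Backward pass:
∂L/∂y = 2(y - t) = 2(0 - 3) = -6
∂y/∂h = w₂ = -3
∂h/∂z = 0 (ReLU derivative)
∂z/∂w₁ = x = 2

∂L/∂w₁ = -6 × -3 × 0 × 2 = 0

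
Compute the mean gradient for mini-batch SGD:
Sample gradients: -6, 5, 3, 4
Average gradient = 1.5

Average = (1/4)(-6 + 5 + 3 + 4) = 6/4 = 1.5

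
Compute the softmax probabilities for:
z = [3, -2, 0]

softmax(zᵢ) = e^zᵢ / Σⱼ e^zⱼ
p = [0.9465, 0.0064, 0.0471]

exp(z) = [20.09, 0.1353, 1]
Sum = 21.22
p = [0.9465, 0.0064, 0.0471]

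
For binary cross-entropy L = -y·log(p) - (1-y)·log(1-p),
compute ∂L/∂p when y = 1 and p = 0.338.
∂L/∂p = -2.959

∂L/∂p = -y/p + (1-y)/(1-p) = -1/0.338 + 0 = -2.959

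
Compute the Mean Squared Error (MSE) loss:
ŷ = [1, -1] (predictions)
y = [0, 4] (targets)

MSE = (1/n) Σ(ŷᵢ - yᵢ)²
MSE = 13

MSE = (1/2)((1-0)² + (-1-4)²) = (1/2)(1 + 25) = 13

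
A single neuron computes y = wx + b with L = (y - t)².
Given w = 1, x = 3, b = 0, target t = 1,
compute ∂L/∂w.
∂L/∂w = 12

y = wx + b = (1)(3) + 0 = 3
∂L/∂y = 2(y - t) = 2(3 - 1) = 4
∂y/∂w = x = 3
∂L/∂w = ∂L/∂y · ∂y/∂w = 4 × 3 = 12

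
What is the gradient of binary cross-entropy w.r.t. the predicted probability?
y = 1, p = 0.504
∂L/∂p = -1.984

∂L/∂p = -y/p + (1-y)/(1-p) = -1/0.504 + 0 = -1.984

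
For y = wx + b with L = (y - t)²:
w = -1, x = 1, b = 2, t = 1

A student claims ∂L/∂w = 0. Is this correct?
Correct

y = (-1)(1) + 2 = 1
∂L/∂y = 2(y - t) = 2(1 - 1) = 0
∂y/∂w = x = 1
∂L/∂w = 0 × 1 = 0

Claimed value: 0
Correct: The correct gradient is 0.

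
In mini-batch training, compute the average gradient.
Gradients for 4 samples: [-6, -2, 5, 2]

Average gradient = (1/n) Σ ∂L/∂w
Average gradient = -0.25

Average = (1/4)(-6 + -2 + 5 + 2) = -1/4 = -0.25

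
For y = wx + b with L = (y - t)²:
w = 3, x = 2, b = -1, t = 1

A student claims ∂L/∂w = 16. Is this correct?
Correct

y = (3)(2) + -1 = 5
∂L/∂y = 2(y - t) = 2(5 - 1) = 8
∂y/∂w = x = 2
∂L/∂w = 8 × 2 = 16

Claimed value: 16
Correct: The correct gradient is 16.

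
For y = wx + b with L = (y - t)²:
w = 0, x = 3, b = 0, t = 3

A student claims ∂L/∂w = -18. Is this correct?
Correct

y = (0)(3) + 0 = 0
∂L/∂y = 2(y - t) = 2(0 - 3) = -6
∂y/∂w = x = 3
∂L/∂w = -6 × 3 = -18

Claimed value: -18
Correct: The correct gradient is -18.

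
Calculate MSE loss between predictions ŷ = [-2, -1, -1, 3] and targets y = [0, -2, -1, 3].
MSE = 1.25

MSE = (1/4)((-2-0)² + (-1--2)² + (-1--1)² + (3-3)²) = (1/4)(4 + 1 + 0 + 0) = 1.25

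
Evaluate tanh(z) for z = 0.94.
0.7352

tanh(0.94) = (e^(0.94) - e^(-0.94))/(e^(0.94) + e^(-0.94)) = 0.7352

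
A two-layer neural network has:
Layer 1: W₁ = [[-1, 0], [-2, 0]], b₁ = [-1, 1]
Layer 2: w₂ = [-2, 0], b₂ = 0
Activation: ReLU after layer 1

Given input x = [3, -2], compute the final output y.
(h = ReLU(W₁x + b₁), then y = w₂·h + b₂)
y = 0

Layer 1 pre-activation: z₁ = [-4, -5]
After ReLU: h = [0, 0]
Layer 2 output: y = -2×0 + 0×0 + 0 = 0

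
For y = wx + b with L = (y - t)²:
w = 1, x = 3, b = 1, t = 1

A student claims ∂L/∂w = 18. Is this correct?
Correct

y = (1)(3) + 1 = 4
∂L/∂y = 2(y - t) = 2(4 - 1) = 6
∂y/∂w = x = 3
∂L/∂w = 6 × 3 = 18

Claimed value: 18
Correct: The correct gradient is 18.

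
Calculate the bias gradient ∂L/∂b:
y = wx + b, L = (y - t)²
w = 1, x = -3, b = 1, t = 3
∂L/∂b = -10

y = wx + b = (1)(-3) + 1 = -2
∂L/∂y = 2(y - t) = 2(-2 - 3) = -10
∂y/∂b = 1
∂L/∂b = ∂L/∂y · ∂y/∂b = -10 × 1 = -10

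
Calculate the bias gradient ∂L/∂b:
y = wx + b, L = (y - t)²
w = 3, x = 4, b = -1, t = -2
∂L/∂b = 26

y = wx + b = (3)(4) + -1 = 11
∂L/∂y = 2(y - t) = 2(11 - -2) = 26
∂y/∂b = 1
∂L/∂b = ∂L/∂y · ∂y/∂b = 26 × 1 = 26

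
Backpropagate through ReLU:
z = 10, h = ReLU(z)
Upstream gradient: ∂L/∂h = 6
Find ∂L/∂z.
∂L/∂z = 6

h = ReLU(10) = 10
Since z > 0: ∂h/∂z = 1
∂L/∂z = ∂L/∂h · ∂h/∂z = 6 × 1 = 6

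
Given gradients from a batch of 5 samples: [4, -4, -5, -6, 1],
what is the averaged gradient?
Average gradient = -2

Average = (1/5)(4 + -4 + -5 + -6 + 1) = -10/5 = -2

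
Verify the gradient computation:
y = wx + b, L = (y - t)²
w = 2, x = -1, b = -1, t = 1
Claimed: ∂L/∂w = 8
Correct

y = (2)(-1) + -1 = -3
∂L/∂y = 2(y - t) = 2(-3 - 1) = -8
∂y/∂w = x = -1
∂L/∂w = -8 × -1 = 8

Claimed value: 8
Correct: The correct gradient is 8.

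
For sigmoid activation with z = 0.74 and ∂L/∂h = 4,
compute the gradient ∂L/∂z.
∂L/∂z = 0.8747

σ(0.74) = 0.677
σ'(0.74) = σ(0.74)(1 - σ(0.74)) = 0.677 × 0.323 = 0.2187
∂L/∂z = ∂L/∂h · σ'(z) = 4 × 0.2187 = 0.8747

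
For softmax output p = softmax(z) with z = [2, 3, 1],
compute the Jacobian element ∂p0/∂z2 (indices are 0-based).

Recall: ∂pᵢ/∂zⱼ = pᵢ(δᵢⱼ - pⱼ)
∂p0/∂z2 = -0.02203

p = softmax(z) = [0.2447, 0.6652, 0.09003]
p0 = 0.2447, p2 = 0.09003

∂p0/∂z2 = -p0 × p2 = -0.2447 × 0.09003 = -0.02203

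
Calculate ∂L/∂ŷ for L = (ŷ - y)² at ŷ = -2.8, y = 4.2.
∂L/∂ŷ = -14.0

∂L/∂ŷ = 2(ŷ - y) = 2(-2.8 - 4.2) = 2(-7.0) = -14.0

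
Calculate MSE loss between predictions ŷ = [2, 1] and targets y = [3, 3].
MSE = 2.5

MSE = (1/2)((2-3)² + (1-3)²) = (1/2)(1 + 4) = 2.5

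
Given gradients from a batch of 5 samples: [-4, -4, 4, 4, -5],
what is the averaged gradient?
Average gradient = -1

Average = (1/5)(-4 + -4 + 4 + 4 + -5) = -5/5 = -1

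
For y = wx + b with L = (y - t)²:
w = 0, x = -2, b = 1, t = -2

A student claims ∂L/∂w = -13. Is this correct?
Incorrect

y = (0)(-2) + 1 = 1
∂L/∂y = 2(y - t) = 2(1 - -2) = 6
∂y/∂w = x = -2
∂L/∂w = 6 × -2 = -12

Claimed value: -13
Incorrect: The correct gradient is -12.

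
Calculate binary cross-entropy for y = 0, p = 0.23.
L = 0.2614

L = -0·log(0.23) - 1·log(0.77) = -log(0.77) = 0.2614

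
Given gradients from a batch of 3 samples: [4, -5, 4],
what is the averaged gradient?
Average gradient = 1

Average = (1/3)(4 + -5 + 4) = 3/3 = 1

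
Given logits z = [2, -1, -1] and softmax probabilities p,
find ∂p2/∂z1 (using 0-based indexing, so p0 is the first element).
∂p2/∂z1 = -0.00205

p = softmax(z) = [0.9094, 0.04528, 0.04528]
p2 = 0.04528, p1 = 0.04528

∂p2/∂z1 = -p2 × p1 = -0.04528 × 0.04528 = -0.00205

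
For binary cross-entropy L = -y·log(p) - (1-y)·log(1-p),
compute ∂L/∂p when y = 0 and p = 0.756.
∂L/∂p = 4.098

∂L/∂p = -y/p + (1-y)/(1-p) = 0 + 1/0.244 = 4.098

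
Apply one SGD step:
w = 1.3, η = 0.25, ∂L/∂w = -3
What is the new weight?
w_new = 2.05

w_new = w - η·∂L/∂w = 1.3 - 0.25×(-3) = 1.3 - (-0.75) = 2.05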